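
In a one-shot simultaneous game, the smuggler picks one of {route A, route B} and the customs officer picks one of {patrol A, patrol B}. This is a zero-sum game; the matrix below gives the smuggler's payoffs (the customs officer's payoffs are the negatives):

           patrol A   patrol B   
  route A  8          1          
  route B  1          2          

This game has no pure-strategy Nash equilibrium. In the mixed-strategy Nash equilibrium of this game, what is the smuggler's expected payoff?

15/8

The customs officer's mix must leave the smuggler indifferent between route A and route B.
  the smuggler's payoff to route A: q·8 + (1−q)·1 = 7q + 1
  the smuggler's payoff to route B: q·1 + (1−q)·2 = -q + 2
  7q + 1 = -q + 2  ⇒  8q = 1  ⇒  q = 1/8.
At equilibrium the smuggler is indifferent across rows, so the smuggler's payoff equals the payoff from route A: (1/8)·8 + (7/8)·1 = 15/8.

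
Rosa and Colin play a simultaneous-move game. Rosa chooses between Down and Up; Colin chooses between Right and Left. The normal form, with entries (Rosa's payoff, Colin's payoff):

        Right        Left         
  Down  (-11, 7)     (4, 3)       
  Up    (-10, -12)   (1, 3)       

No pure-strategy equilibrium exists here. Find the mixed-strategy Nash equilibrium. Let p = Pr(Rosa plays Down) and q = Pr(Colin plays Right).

Colin's indifference between Right and Left determines Rosa's mixing probability p:
  Colin's payoff to Right: p·7 + (1−p)·(-12) = 19p - 12
  Colin's payoff to Left: p·3 + (1−p)·3 = 3
  19p - 12 = 3  ⇒  19p = 15  ⇒  p = 15/19.
For Rosa to be willing to mix, Rosa must be indifferent between Down and Up, which pins down Colin's mix.
  Rosa's payoff to Down: q·(-11) + (1−q)·4 = -15q + 4
  Rosa's payoff to Up: q·(-10) + (1−q)·1 = -11q + 1
  -15q + 4 = -11q + 1  ⇒  -4q = -3  ⇒  q = 3/4.

p = 15/19, q = 3/4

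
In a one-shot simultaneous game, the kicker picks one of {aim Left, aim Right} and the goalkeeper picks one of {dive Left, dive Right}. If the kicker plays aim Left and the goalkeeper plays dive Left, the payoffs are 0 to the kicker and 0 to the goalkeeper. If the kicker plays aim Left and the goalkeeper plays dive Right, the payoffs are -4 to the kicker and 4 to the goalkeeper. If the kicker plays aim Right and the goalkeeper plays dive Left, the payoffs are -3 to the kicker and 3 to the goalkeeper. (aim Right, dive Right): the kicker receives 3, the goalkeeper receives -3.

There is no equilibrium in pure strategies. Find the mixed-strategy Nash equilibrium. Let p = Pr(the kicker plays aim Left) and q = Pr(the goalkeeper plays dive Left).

p = 3/5, q = 7/10

In a mixed equilibrium the goalkeeper is indifferent between dive Left and dive Right; this condition fixes p.
  the goalkeeper's payoff from dive Left: p·0 + (1−p)·3 = -3p + 3
  the goalkeeper's payoff from dive Right: p·4 + (1−p)·(-3) = 7p - 3
  -3p + 3 = 7p - 3  ⇒  -10p = -6  ⇒  p = 3/5.
For the kicker to be willing to mix, the kicker must be indifferent between aim Left and aim Right, which pins down the goalkeeper's mix.
  the kicker's expected payoff from aim Left: q·0 + (1−q)·(-4) = 4q - 4
  the kicker's expected payoff from aim Right: q·(-3) + (1−q)·3 = -6q + 3
  4q - 4 = -6q + 3  ⇒  10q = 7  ⇒  q = 7/10.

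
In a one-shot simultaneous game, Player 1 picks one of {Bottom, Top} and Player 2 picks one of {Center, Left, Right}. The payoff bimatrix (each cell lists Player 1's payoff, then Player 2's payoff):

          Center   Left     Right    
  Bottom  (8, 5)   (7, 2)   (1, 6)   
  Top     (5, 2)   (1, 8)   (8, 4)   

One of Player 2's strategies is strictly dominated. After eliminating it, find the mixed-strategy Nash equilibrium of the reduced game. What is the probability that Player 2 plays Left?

Player 2's strategy Center is strictly dominated by Right: 6 > 5 and 4 > 2. Eliminate Center.
Set Player 1's expected payoff from Bottom equal to that from Top:
  Player 1's payoff to Bottom: q·7 + (1−q)·1 = 6q + 1
  Player 1's payoff to Top: q·1 + (1−q)·8 = -7q + 8
  6q + 1 = -7q + 8  ⇒  13q = 7  ⇒  q = 7/13.

q = 7/13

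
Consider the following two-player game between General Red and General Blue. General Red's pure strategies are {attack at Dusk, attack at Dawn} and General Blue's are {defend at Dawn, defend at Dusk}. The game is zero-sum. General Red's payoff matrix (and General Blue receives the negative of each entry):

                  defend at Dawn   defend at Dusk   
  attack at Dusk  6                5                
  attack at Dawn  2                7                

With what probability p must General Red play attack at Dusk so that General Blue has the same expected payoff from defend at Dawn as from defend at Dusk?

p = 5/6

For General Blue to be willing to mix, General Blue must be indifferent between defend at Dawn and defend at Dusk, which pins down General Red's mix.
  General Blue's payoff from defend at Dawn: p·(-6) + (1−p)·(-2) = -4p - 2
  General Blue's payoff from defend at Dusk: p·(-5) + (1−p)·(-7) = 2p - 7
  -4p - 2 = 2p - 7  ⇒  -6p = -5  ⇒  p = 5/6.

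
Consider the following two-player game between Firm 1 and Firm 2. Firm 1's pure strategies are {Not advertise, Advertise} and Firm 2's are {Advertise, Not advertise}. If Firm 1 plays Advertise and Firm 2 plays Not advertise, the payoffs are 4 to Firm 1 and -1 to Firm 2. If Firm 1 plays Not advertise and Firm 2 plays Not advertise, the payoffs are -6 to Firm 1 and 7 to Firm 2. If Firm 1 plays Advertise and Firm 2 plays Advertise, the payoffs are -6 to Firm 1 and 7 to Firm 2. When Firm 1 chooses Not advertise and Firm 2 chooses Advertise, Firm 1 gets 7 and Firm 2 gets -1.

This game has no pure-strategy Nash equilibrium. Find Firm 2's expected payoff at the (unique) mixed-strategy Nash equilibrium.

3

In a mixed equilibrium Firm 2 is indifferent between Advertise and Not advertise; this condition fixes p.
  Firm 2's payoff to Advertise: p·(-1) + (1−p)·7 = -8p + 7
  Firm 2's payoff to Not advertise: p·7 + (1−p)·(-1) = 8p - 1
  -8p + 7 = 8p - 1  ⇒  -16p = -8  ⇒  p = 1/2.
At equilibrium Firm 2 is indifferent across columns, so Firm 2's payoff equals the payoff from Advertise: (1/2)·(-1) + (1/2)·7 = 3.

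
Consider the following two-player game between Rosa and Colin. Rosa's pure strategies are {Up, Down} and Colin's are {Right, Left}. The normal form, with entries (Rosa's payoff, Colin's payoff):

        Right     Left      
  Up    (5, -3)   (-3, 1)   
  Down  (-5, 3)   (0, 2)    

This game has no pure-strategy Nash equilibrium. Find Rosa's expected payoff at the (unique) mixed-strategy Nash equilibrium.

For Rosa to be willing to mix, Rosa must be indifferent between Up and Down, which pins down Colin's mix.
  Rosa's payoff to Up: q·5 + (1−q)·(-3) = 8q - 3
  Rosa's payoff to Down: q·(-5) + (1−q)·0 = -5q
  8q - 3 = -5q  ⇒  13q = 3  ⇒  q = 3/13.
At equilibrium Rosa is indifferent across rows, so Rosa's payoff equals the payoff from Up: (3/13)·5 + (10/13)·(-3) = -15/13.

-15/13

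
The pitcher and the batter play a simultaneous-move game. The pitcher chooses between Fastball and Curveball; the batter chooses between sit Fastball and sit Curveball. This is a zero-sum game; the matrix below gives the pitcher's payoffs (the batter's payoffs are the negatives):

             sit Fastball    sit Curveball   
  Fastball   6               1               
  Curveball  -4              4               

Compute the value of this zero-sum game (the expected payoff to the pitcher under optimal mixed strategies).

In a mixed equilibrium the pitcher is indifferent between Fastball and Curveball; this condition fixes q.
  the pitcher's expected payoff from Fastball: q·6 + (1−q)·1 = 5q + 1
  the pitcher's expected payoff from Curveball: q·(-4) + (1−q)·4 = -8q + 4
  5q + 1 = -8q + 4  ⇒  13q = 3  ⇒  q = 3/13.
The value is the pitcher's expected payoff against this mix (using Fastball): (3/13)·6 + (10/13)·1 = 28/13.

v = 28/13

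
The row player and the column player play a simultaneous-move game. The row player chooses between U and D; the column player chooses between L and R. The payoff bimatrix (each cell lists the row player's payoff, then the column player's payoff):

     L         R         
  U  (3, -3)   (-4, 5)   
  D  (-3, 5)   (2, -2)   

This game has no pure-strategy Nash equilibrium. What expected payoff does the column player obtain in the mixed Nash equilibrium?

19/15

Set the column player's expected payoff from L equal to that from R:
  the column player's payoff from L: p·(-3) + (1−p)·5 = -8p + 5
  the column player's payoff from R: p·5 + (1−p)·(-2) = 7p - 2
  -8p + 5 = 7p - 2  ⇒  -15p = -7  ⇒  p = 7/15.
At equilibrium the column player is indifferent across columns, so the column player's payoff equals the payoff from L: (7/15)·(-3) + (8/15)·5 = 19/15.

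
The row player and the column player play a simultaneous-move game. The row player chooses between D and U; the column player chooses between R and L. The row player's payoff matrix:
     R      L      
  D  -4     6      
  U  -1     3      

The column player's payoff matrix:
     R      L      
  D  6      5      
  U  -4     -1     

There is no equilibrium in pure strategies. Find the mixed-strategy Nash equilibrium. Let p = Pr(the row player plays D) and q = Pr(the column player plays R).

For the column player to be willing to mix, the column player must be indifferent between R and L, which pins down the row player's mix.
  the column player's payoff from R: p·6 + (1−p)·(-4) = 10p - 4
  the column player's payoff from L: p·5 + (1−p)·(-1) = 6p - 1
  10p - 4 = 6p - 1  ⇒  4p = 3  ⇒  p = 3/4.
The column player's mix must leave the row player indifferent between D and U.
  the row player's expected payoff from D: q·(-4) + (1−q)·6 = -10q + 6
  the row player's expected payoff from U: q·(-1) + (1−q)·3 = -4q + 3
  -10q + 6 = -4q + 3  ⇒  -6q = -3  ⇒  q = 1/2.

p = 3/4, q = 1/2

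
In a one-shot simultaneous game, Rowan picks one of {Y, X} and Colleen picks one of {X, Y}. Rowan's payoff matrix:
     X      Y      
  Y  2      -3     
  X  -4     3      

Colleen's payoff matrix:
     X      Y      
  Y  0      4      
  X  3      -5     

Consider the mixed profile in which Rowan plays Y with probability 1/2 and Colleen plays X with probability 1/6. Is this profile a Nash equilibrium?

Given Rowan's mix p = 1/2, Colleen's payoff from X is 3/2 but from Y is -1/2. Colleen strictly prefers X, so Colleen would not mix.
So the proposed profile is not a Nash equilibrium.

No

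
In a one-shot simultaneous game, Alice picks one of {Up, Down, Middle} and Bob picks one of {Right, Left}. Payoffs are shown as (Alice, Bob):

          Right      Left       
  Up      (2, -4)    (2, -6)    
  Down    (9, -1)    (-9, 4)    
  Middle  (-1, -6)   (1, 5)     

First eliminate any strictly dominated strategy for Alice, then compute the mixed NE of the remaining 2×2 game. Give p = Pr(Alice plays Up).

p = 5/7

Alice's strategy Middle is strictly dominated by Up: 2 > -1 and 2 > 1. Eliminate Middle.
Alice's mix must leave Bob indifferent between Right and Left.
  Bob's payoff from Right: p·(-4) + (1−p)·(-1) = -3p - 1
  Bob's payoff from Left: p·(-6) + (1−p)·4 = -10p + 4
  -3p - 1 = -10p + 4  ⇒  7p = 5  ⇒  p = 5/7.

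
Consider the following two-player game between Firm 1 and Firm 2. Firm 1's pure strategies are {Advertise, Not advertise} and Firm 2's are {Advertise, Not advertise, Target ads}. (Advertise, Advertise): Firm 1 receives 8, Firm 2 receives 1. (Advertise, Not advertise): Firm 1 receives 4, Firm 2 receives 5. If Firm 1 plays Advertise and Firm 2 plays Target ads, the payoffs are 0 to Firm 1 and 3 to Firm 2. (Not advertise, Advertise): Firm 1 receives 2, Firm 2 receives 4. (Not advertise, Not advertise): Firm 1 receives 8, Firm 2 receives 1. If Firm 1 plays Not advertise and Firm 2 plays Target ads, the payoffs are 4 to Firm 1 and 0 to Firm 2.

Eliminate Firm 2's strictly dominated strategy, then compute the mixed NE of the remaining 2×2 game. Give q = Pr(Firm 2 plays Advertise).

Firm 2's strategy Target ads is strictly dominated by Not advertise: 5 > 3 and 1 > 0. Eliminate Target ads.
Set Firm 1's expected payoff from Advertise equal to that from Not advertise:
  Firm 1's payoff from Advertise: q·8 + (1−q)·4 = 4q + 4
  Firm 1's payoff from Not advertise: q·2 + (1−q)·8 = -6q + 8
  4q + 4 = -6q + 8  ⇒  10q = 4  ⇒  q = 2/5.

q = 2/5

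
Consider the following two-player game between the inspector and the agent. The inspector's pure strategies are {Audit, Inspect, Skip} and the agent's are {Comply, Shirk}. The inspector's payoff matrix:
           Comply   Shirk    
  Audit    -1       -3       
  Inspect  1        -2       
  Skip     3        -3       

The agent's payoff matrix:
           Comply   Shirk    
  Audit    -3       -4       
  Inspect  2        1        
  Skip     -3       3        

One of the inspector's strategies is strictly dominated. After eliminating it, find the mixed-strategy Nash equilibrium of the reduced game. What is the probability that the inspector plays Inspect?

p = 6/7

The inspector's strategy Audit is strictly dominated by Inspect: 1 > -1 and -2 > -3. Eliminate Audit.
The inspector's mix must leave the agent indifferent between Comply and Shirk.
  the agent's expected payoff from Comply: p·2 + (1−p)·(-3) = 5p - 3
  the agent's expected payoff from Shirk: p·1 + (1−p)·3 = -2p + 3
  5p - 3 = -2p + 3  ⇒  7p = 6  ⇒  p = 6/7.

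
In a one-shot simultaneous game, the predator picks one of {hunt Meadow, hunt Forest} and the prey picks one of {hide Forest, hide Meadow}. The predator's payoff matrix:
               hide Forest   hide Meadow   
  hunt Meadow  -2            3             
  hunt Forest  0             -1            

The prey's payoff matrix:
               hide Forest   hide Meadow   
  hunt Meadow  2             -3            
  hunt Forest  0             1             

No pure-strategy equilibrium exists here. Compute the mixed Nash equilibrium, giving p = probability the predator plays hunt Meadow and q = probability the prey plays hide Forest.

The predator's mix must leave the prey indifferent between hide Forest and hide Meadow.
  the prey's expected payoff from hide Forest: p·2 + (1−p)·0 = 2p
  the prey's expected payoff from hide Meadow: p·(-3) + (1−p)·1 = -4p + 1
  2p = -4p + 1  ⇒  6p = 1  ⇒  p = 1/6.
Set the predator's expected payoff from hunt Meadow equal to that from hunt Forest:
  the predator's payoff from hunt Meadow: q·(-2) + (1−q)·3 = -5q + 3
  the predator's payoff from hunt Forest: q·0 + (1−q)·(-1) = q - 1
  -5q + 3 = q - 1  ⇒  -6q = -4  ⇒  q = 2/3.

p = 1/6, q = 2/3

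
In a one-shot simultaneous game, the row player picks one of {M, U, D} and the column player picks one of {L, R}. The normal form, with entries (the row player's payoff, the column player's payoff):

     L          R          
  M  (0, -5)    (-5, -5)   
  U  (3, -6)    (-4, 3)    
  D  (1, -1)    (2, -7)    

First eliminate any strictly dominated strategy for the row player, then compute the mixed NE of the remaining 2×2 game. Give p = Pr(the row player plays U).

p = 2/5

The row player's strategy M is strictly dominated by U: 3 > 0 and -4 > -5. Eliminate M.
For the column player to be willing to mix, the column player must be indifferent between L and R, which pins down the row player's mix.
  the column player's payoff to L: p·(-6) + (1−p)·(-1) = -5p - 1
  the column player's payoff to R: p·3 + (1−p)·(-7) = 10p - 7
  -5p - 1 = 10p - 7  ⇒  -15p = -6  ⇒  p = 2/5.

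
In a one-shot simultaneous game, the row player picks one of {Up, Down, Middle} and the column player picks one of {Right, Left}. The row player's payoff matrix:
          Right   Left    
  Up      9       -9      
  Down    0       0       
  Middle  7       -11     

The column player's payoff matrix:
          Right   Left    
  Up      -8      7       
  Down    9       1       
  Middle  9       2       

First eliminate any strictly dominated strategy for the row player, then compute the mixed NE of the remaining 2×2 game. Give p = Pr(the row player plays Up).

The row player's strategy Middle is strictly dominated by Up: 9 > 7 and -9 > -11. Eliminate Middle.
The row player's mix must leave the column player indifferent between Right and Left.
  the column player's payoff from Right: p·(-8) + (1−p)·9 = -17p + 9
  the column player's payoff from Left: p·7 + (1−p)·1 = 6p + 1
  -17p + 9 = 6p + 1  ⇒  -23p = -8  ⇒  p = 8/23.

p = 8/23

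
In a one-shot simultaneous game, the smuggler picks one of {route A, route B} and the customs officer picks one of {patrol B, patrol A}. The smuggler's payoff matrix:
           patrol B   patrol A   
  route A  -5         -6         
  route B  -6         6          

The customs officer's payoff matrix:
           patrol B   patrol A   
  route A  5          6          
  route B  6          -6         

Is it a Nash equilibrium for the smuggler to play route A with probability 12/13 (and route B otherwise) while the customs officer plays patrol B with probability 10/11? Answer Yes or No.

Given the customs officer's mix q = 10/11, the smuggler's payoff from route A is -56/11 but from route B is -54/11. The smuggler strictly prefers route B, so the smuggler would not mix.
So the proposed profile is not a Nash equilibrium.

No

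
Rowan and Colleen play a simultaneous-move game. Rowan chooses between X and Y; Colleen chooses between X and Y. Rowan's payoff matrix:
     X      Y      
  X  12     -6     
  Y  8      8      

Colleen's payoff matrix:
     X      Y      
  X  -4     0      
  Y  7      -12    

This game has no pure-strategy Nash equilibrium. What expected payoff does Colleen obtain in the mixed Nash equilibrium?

-48/23

In a mixed equilibrium Colleen is indifferent between X and Y; this condition fixes p.
  Colleen's expected payoff from X: p·(-4) + (1−p)·7 = -11p + 7
  Colleen's expected payoff from Y: p·0 + (1−p)·(-12) = 12p - 12
  -11p + 7 = 12p - 12  ⇒  -23p = -19  ⇒  p = 19/23.
At equilibrium Colleen is indifferent across columns, so Colleen's payoff equals the payoff from X: (19/23)·(-4) + (4/23)·7 = -48/23.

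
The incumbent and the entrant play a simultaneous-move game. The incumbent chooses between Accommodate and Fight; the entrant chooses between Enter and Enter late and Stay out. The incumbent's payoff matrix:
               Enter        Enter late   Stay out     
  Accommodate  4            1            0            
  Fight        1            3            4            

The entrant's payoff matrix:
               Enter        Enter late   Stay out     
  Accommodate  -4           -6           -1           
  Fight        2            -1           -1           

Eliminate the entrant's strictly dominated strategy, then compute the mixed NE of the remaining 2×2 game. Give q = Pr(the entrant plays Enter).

The entrant's strategy Enter late is strictly dominated by Enter: -4 > -6 and 2 > -1. Eliminate Enter late.
In a mixed equilibrium the incumbent is indifferent between Accommodate and Fight; this condition fixes q.
  the incumbent's payoff from Accommodate: q·4 + (1−q)·0 = 4q
  the incumbent's payoff from Fight: q·1 + (1−q)·4 = -3q + 4
  4q = -3q + 4  ⇒  7q = 4  ⇒  q = 4/7.

q = 4/7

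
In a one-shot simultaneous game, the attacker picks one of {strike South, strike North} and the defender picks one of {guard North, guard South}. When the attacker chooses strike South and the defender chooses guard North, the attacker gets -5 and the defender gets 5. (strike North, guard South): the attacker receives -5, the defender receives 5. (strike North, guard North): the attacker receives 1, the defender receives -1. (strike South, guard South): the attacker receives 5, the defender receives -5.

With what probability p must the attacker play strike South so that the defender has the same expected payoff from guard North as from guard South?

The defender's indifference between guard North and guard South determines the attacker's mixing probability p:
  the defender's payoff to guard North: p·5 + (1−p)·(-1) = 6p - 1
  the defender's payoff to guard South: p·(-5) + (1−p)·5 = -10p + 5
  6p - 1 = -10p + 5  ⇒  16p = 6  ⇒  p = 3/8.

p = 3/8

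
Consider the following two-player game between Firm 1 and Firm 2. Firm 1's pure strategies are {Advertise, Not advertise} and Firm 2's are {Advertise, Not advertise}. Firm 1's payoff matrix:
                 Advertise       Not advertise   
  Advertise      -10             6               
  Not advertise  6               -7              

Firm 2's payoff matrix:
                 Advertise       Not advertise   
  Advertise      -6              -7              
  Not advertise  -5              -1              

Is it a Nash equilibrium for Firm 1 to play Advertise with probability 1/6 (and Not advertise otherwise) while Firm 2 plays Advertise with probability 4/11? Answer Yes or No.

Given Firm 1's mix p = 1/6, Firm 2's payoff from Advertise is -31/6 but from Not advertise is -2. Firm 2 strictly prefers Not advertise, so Firm 2 would not mix.
So the proposed profile is not a Nash equilibrium.

No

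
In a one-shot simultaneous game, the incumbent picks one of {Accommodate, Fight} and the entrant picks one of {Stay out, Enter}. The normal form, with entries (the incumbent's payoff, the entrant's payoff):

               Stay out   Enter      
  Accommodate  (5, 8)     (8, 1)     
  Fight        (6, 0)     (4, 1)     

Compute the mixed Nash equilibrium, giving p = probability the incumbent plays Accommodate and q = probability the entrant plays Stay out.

The incumbent's mix must leave the entrant indifferent between Stay out and Enter.
  the entrant's payoff from Stay out: p·8 + (1−p)·0 = 8p
  the entrant's payoff from Enter: p·1 + (1−p)·1 = 1
  8p = 1  ⇒  8p = 1  ⇒  p = 1/8.
The incumbent's indifference between Accommodate and Fight determines the entrant's mixing probability q:
  the incumbent's payoff from Accommodate: q·5 + (1−q)·8 = -3q + 8
  the incumbent's payoff from Fight: q·6 + (1−q)·4 = 2q + 4
  -3q + 8 = 2q + 4  ⇒  -5q = -4  ⇒  q = 4/5.

p = 1/8, q = 4/5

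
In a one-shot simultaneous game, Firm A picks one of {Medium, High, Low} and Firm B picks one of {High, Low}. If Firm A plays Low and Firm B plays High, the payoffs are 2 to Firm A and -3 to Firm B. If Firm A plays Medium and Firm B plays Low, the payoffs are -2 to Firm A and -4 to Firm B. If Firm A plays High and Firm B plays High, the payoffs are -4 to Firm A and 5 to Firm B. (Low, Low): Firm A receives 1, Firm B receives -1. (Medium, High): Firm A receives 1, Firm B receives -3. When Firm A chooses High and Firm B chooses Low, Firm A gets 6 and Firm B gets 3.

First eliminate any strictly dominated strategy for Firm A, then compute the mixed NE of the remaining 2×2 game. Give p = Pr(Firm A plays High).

p = 1/2

Firm A's strategy Medium is strictly dominated by Low: 2 > 1 and 1 > -2. Eliminate Medium.
Firm A's mix must leave Firm B indifferent between High and Low.
  Firm B's payoff to High: p·5 + (1−p)·(-3) = 8p - 3
  Firm B's payoff to Low: p·3 + (1−p)·(-1) = 4p - 1
  8p - 3 = 4p - 1  ⇒  4p = 2  ⇒  p = 1/2.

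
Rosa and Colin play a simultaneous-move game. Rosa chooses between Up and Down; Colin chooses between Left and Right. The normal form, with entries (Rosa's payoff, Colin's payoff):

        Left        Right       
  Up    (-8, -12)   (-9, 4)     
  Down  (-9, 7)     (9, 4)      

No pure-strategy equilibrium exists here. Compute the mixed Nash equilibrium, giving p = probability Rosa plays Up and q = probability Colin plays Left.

Set Colin's expected payoff from Left equal to that from Right:
  Colin's payoff to Left: p·(-12) + (1−p)·7 = -19p + 7
  Colin's payoff to Right: p·4 + (1−p)·4 = 4
  -19p + 7 = 4  ⇒  -19p = -3  ⇒  p = 3/19.
In a mixed equilibrium Rosa is indifferent between Up and Down; this condition fixes q.
  Rosa's payoff to Up: q·(-8) + (1−q)·(-9) = q - 9
  Rosa's payoff to Down: q·(-9) + (1−q)·9 = -18q + 9
  q - 9 = -18q + 9  ⇒  19q = 18  ⇒  q = 18/19.

p = 3/19, q = 18/19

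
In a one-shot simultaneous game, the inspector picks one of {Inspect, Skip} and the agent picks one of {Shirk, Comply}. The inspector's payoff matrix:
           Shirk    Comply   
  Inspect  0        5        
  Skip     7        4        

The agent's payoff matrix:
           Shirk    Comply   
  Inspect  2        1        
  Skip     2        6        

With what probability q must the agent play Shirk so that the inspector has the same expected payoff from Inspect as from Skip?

q = 1/8

In a mixed equilibrium the inspector is indifferent between Inspect and Skip; this condition fixes q.
  the inspector's payoff from Inspect: q·0 + (1−q)·5 = -5q + 5
  the inspector's payoff from Skip: q·7 + (1−q)·4 = 3q + 4
  -5q + 5 = 3q + 4  ⇒  -8q = -1  ⇒  q = 1/8.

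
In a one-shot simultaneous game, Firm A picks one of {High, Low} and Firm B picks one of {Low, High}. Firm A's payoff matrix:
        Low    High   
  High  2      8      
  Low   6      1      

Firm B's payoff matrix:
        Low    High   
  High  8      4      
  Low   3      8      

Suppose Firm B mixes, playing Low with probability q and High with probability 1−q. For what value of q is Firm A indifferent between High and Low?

Set Firm A's expected payoff from High equal to that from Low:
  Firm A's payoff to High: q·2 + (1−q)·8 = -6q + 8
  Firm A's payoff to Low: q·6 + (1−q)·1 = 5q + 1
  -6q + 8 = 5q + 1  ⇒  -11q = -7  ⇒  q = 7/11.

q = 7/11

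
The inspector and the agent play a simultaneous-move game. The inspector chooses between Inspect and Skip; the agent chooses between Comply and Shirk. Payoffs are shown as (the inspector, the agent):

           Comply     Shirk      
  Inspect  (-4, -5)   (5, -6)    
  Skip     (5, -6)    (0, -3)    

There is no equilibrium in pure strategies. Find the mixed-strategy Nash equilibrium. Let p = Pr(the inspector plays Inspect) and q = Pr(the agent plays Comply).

The agent's indifference between Comply and Shirk determines the inspector's mixing probability p:
  the agent's payoff to Comply: p·(-5) + (1−p)·(-6) = p - 6
  the agent's payoff to Shirk: p·(-6) + (1−p)·(-3) = -3p - 3
  p - 6 = -3p - 3  ⇒  4p = 3  ⇒  p = 3/4.
Set the inspector's expected payoff from Inspect equal to that from Skip:
  the inspector's expected payoff from Inspect: q·(-4) + (1−q)·5 = -9q + 5
  the inspector's expected payoff from Skip: q·5 + (1−q)·0 = 5q
  -9q + 5 = 5q  ⇒  -14q = -5  ⇒  q = 5/14.

p = 3/4, q = 5/14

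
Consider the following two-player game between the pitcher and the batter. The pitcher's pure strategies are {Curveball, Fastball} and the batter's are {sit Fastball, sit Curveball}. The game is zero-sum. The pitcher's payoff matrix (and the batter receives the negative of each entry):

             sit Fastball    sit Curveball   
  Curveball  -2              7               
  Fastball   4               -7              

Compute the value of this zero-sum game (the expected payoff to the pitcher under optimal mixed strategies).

v = 7/10

Set the pitcher's expected payoff from Curveball equal to that from Fastball:
  the pitcher's payoff from Curveball: q·(-2) + (1−q)·7 = -9q + 7
  the pitcher's payoff from Fastball: q·4 + (1−q)·(-7) = 11q - 7
  -9q + 7 = 11q - 7  ⇒  -20q = -14  ⇒  q = 7/10.
The value is the pitcher's expected payoff against this mix (using Curveball): (7/10)·(-2) + (3/10)·7 = 7/10.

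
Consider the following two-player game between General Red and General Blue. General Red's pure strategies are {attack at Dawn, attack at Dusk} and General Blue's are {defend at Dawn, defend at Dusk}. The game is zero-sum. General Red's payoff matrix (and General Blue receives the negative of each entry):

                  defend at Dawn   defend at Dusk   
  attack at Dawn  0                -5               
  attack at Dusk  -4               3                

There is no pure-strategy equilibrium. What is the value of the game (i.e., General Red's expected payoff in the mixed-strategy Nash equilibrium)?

In a mixed equilibrium General Red is indifferent between attack at Dawn and attack at Dusk; this condition fixes q.
  General Red's expected payoff from attack at Dawn: q·0 + (1−q)·(-5) = 5q - 5
  General Red's expected payoff from attack at Dusk: q·(-4) + (1−q)·3 = -7q + 3
  5q - 5 = -7q + 3  ⇒  12q = 8  ⇒  q = 2/3.
The value is General Red's expected payoff against this mix (using attack at Dawn): (2/3)·0 + (1/3)·(-5) = -5/3.

v = -5/3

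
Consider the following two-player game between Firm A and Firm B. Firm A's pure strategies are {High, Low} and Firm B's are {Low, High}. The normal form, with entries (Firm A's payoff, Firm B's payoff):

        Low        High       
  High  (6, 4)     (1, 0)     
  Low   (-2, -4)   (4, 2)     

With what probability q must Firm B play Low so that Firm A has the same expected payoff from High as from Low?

q = 3/11

Firm A's indifference between High and Low determines Firm B's mixing probability q:
  Firm A's payoff to High: q·6 + (1−q)·1 = 5q + 1
  Firm A's payoff to Low: q·(-2) + (1−q)·4 = -6q + 4
  5q + 1 = -6q + 4  ⇒  11q = 3  ⇒  q = 3/11.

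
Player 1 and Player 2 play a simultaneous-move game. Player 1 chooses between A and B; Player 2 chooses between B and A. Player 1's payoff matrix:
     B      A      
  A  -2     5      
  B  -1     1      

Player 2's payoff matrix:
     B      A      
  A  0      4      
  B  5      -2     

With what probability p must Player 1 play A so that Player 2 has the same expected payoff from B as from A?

p = 7/11

Set Player 2's expected payoff from B equal to that from A:
  Player 2's payoff to B: p·0 + (1−p)·5 = -5p + 5
  Player 2's payoff to A: p·4 + (1−p)·(-2) = 6p - 2
  -5p + 5 = 6p - 2  ⇒  -11p = -7  ⇒  p = 7/11.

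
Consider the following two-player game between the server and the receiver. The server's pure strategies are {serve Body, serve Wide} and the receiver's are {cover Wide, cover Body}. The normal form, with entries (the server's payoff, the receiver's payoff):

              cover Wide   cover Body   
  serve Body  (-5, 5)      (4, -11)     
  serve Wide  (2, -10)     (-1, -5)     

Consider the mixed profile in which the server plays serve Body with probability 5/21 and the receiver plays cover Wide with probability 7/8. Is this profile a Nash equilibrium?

Given the receiver's mix q = 7/8, the server's payoff from serve Body is -31/8 but from serve Wide is 13/8. The server strictly prefers serve Wide, so the server would not mix.
So the proposed profile is not a Nash equilibrium.

No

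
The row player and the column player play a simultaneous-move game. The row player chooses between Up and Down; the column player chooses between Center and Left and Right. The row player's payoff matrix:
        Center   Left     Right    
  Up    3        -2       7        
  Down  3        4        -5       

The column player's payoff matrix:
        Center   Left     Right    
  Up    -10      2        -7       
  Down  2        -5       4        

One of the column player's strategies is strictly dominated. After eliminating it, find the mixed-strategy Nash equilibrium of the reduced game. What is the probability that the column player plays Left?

The column player's strategy Center is strictly dominated by Right: -7 > -10 and 4 > 2. Eliminate Center.
In a mixed equilibrium the row player is indifferent between Up and Down; this condition fixes q.
  the row player's expected payoff from Up: q·(-2) + (1−q)·7 = -9q + 7
  the row player's expected payoff from Down: q·4 + (1−q)·(-5) = 9q - 5
  -9q + 7 = 9q - 5  ⇒  -18q = -12  ⇒  q = 2/3.

q = 2/3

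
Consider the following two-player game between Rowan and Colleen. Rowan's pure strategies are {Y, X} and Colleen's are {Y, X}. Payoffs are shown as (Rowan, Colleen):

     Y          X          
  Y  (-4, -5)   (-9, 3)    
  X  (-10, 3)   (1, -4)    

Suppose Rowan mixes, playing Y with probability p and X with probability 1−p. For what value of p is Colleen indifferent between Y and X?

p = 7/15

Colleen's indifference between Y and X determines Rowan's mixing probability p:
  Colleen's payoff from Y: p·(-5) + (1−p)·3 = -8p + 3
  Colleen's payoff from X: p·3 + (1−p)·(-4) = 7p - 4
  -8p + 3 = 7p - 4  ⇒  -15p = -7  ⇒  p = 7/15.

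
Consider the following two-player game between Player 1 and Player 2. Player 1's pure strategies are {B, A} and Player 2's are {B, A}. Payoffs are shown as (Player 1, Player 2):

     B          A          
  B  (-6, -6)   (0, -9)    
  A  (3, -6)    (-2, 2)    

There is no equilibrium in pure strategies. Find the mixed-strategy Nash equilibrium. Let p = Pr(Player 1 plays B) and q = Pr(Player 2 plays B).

Player 1's mix must leave Player 2 indifferent between B and A.
  Player 2's payoff from B: p·(-6) + (1−p)·(-6) = -6
  Player 2's payoff from A: p·(-9) + (1−p)·2 = -11p + 2
  -6 = -11p + 2  ⇒  11p = 8  ⇒  p = 8/11.
Player 2's mix must leave Player 1 indifferent between B and A.
  Player 1's payoff from B: q·(-6) + (1−q)·0 = -6q
  Player 1's payoff from A: q·3 + (1−q)·(-2) = 5q - 2
  -6q = 5q - 2  ⇒  -11q = -2  ⇒  q = 2/11.

p = 8/11, q = 2/11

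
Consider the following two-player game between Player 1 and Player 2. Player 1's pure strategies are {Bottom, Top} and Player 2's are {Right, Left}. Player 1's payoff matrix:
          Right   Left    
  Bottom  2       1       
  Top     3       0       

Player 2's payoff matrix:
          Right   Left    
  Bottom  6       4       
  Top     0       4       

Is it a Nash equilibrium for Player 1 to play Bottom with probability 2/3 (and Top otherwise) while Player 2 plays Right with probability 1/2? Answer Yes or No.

Yes

Check Player 2's indifference given Player 1's mix p = 2/3:
  payoff from Right = 4; payoff from Left = 4 — equal.
Check Player 1's indifference given Player 2's mix q = 1/2:
  payoff from Bottom = 3/2; payoff from Top = 3/2 — equal.
Both players are indifferent, so neither can profitably deviate.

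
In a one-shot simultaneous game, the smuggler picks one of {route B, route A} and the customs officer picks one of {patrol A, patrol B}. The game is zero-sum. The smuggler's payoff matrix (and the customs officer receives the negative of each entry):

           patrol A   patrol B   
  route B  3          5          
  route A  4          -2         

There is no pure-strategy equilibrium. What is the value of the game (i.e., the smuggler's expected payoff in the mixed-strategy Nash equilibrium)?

In a mixed equilibrium the smuggler is indifferent between route B and route A; this condition fixes q.
  the smuggler's payoff from route B: q·3 + (1−q)·5 = -2q + 5
  the smuggler's payoff from route A: q·4 + (1−q)·(-2) = 6q - 2
  -2q + 5 = 6q - 2  ⇒  -8q = -7  ⇒  q = 7/8.
The value is the smuggler's expected payoff against this mix (using route B): (7/8)·3 + (1/8)·5 = 13/4.

v = 13/4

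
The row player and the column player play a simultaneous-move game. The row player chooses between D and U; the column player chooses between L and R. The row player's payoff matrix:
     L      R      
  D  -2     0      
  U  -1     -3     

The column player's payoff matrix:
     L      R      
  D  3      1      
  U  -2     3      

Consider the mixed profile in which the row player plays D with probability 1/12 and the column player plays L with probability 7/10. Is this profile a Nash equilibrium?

No

Given the row player's mix p = 1/12, the column player's payoff from L is -19/12 but from R is 17/6. The column player strictly prefers R, so the column player would not mix.
So the proposed profile is not a Nash equilibrium.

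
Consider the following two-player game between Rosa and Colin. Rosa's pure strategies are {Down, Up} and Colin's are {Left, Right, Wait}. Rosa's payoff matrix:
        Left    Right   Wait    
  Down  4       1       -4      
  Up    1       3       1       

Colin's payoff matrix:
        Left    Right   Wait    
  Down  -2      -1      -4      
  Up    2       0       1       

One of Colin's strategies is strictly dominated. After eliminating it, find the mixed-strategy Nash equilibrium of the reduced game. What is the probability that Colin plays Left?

q = 2/5

Colin's strategy Wait is strictly dominated by Left: -2 > -4 and 2 > 1. Eliminate Wait.
Colin's mix must leave Rosa indifferent between Down and Up.
  Rosa's payoff from Down: q·4 + (1−q)·1 = 3q + 1
  Rosa's payoff from Up: q·1 + (1−q)·3 = -2q + 3
  3q + 1 = -2q + 3  ⇒  5q = 2  ⇒  q = 2/5.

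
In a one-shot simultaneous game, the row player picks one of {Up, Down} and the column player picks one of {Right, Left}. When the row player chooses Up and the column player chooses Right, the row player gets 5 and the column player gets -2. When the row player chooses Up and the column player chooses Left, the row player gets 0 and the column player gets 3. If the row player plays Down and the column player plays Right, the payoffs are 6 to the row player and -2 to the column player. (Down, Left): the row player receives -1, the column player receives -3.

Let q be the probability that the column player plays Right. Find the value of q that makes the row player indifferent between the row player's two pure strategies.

q = 1/2

The row player's indifference between Up and Down determines the column player's mixing probability q:
  the row player's payoff to Up: q·5 + (1−q)·0 = 5q
  the row player's payoff to Down: q·6 + (1−q)·(-1) = 7q - 1
  5q = 7q - 1  ⇒  -2q = -1  ⇒  q = 1/2.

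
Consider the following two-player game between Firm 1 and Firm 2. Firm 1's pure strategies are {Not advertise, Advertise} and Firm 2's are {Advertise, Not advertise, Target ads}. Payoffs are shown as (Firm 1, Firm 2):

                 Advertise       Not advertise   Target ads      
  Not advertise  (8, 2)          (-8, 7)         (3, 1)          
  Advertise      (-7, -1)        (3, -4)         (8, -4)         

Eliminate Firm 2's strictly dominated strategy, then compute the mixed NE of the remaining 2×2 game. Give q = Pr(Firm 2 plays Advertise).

q = 11/26

Firm 2's strategy Target ads is strictly dominated by Advertise: 2 > 1 and -1 > -4. Eliminate Target ads.
In a mixed equilibrium Firm 1 is indifferent between Not advertise and Advertise; this condition fixes q.
  Firm 1's payoff to Not advertise: q·8 + (1−q)·(-8) = 16q - 8
  Firm 1's payoff to Advertise: q·(-7) + (1−q)·3 = -10q + 3
  16q - 8 = -10q + 3  ⇒  26q = 11  ⇒  q = 11/26.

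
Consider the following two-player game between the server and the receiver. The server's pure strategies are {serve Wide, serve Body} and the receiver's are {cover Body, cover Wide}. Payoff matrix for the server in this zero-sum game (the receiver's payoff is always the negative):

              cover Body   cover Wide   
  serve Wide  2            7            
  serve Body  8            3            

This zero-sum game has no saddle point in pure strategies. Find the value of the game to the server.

The server's indifference between serve Wide and serve Body determines the receiver's mixing probability q:
  the server's payoff to serve Wide: q·2 + (1−q)·7 = -5q + 7
  the server's payoff to serve Body: q·8 + (1−q)·3 = 5q + 3
  -5q + 7 = 5q + 3  ⇒  -10q = -4  ⇒  q = 2/5.
The value is the server's expected payoff against this mix (using serve Wide): (2/5)·2 + (3/5)·7 = 5.

v = 5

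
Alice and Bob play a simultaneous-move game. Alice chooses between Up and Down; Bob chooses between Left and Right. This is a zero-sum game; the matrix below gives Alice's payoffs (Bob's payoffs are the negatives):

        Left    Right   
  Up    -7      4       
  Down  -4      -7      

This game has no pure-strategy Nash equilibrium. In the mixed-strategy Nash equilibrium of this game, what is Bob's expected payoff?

For Bob to be willing to mix, Bob must be indifferent between Left and Right, which pins down Alice's mix.
  Bob's payoff from Left: p·7 + (1−p)·4 = 3p + 4
  Bob's payoff from Right: p·(-4) + (1−p)·7 = -11p + 7
  3p + 4 = -11p + 7  ⇒  14p = 3  ⇒  p = 3/14.
At equilibrium Bob is indifferent across columns, so Bob's payoff equals the payoff from Left: (3/14)·7 + (11/14)·4 = 65/14.

65/14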